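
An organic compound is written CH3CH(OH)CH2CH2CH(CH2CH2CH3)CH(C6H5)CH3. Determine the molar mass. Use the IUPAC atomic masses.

234.38 g/mol

Element totals:
  C: 16
  H: 26
  O: 1
Molecular formula: C16H26O.
  M = 16(12.011) + 26(1.008) + 15.999
    = 192.176 + 26.208 + 15.999 = 234.383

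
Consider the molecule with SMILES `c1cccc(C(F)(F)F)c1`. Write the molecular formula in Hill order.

C7H5F3

Atom tally by fragment:
  benzene ring core → C:6 H:6
  (− 1 ring H displaced by substituents)
  + CF3 → C:1 F:3
Element totals:
  C: 7
  H: 5
  F: 3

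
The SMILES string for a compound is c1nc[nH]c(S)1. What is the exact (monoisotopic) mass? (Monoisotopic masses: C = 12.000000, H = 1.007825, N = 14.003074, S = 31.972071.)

100.0095

Atom tally by fragment:
  imidazole ring core → C:3 H:4 N:2
  (− 1 ring H displaced by substituents)
  + SH → S:1 H:1
Element totals:
  C: 3
  H: 4
  N: 2
  S: 1
Molecular formula: C3H4N2S.
  M = 3(12.0) + 4(1.007825) + 2(14.003074) + 31.972071
    = 36.000000 + 4.031300 + 28.006148 + 31.972071 = 100.009519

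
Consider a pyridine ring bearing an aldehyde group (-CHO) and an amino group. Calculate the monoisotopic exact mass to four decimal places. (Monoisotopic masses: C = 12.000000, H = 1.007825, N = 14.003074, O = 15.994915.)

Atom tally by fragment:
  pyridine ring core → C:5 H:5 N:1
  (− 2 ring H displaced by substituents)
  + CHO → C:1 H:1 O:1
  + NH2 → N:1 H:2
Element totals:
  C: 6
  H: 6
  N: 2
  O: 1
Molecular formula: C6H6N2O.
  M = 6(12.0) + 6(1.007825) + 2(14.003074) + 15.994915
    = 72.000000 + 6.046950 + 28.006148 + 15.994915 = 122.048013

122.0480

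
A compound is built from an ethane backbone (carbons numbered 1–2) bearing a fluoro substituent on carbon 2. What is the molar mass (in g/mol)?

Atom tally by fragment:
  CH3 → C:1 H:3
  CH2F → C:1 H:2 F:1
Element totals:
  C: 2
  H: 5
  F: 1
Molecular formula: C2H5F.
  M = 2(12.011) + 5(1.008) + 18.998
    = 24.022 + 5.040 + 18.998 = 48.060

48.06 g/mol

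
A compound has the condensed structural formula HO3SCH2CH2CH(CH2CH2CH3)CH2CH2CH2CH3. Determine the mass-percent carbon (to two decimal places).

Atom tally by fragment:
  HO3SCH2 → C:1 H:3 S:1 O:3
  CH2 → C:1 H:2
  CH(CH2CH2CH3) → C:4 H:8
  CH2 → C:1 H:2
  CH2 → C:1 H:2
  CH2 → C:1 H:2
  CH3 → C:1 H:3
Element totals:
  C: 10
  H: 22
  O: 3
  S: 1
Molecular formula: C10H22O3S.
Molar mass = 222.343 g/mol.
Mass from C: 10 × 12.011 = 120.110 g/mol.
%C = 120.110 / 222.343 × 100 = 54.02%.

54.02%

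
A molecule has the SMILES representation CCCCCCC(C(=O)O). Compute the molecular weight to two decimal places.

144.21 g/mol

Atom tally by fragment:
  CH3 → C:1 H:3
  CH2 → C:1 H:2
  CH2 → C:1 H:2
  CH2 → C:1 H:2
  CH2 → C:1 H:2
  CH2 → C:1 H:2
  CH2COOH → C:2 H:3 O:2
Element totals:
  C: 8
  H: 16
  O: 2
Molecular formula: C8H16O2.
  M = 8(12.011) + 16(1.008) + 2(15.999)
    = 96.088 + 16.128 + 31.998 = 144.214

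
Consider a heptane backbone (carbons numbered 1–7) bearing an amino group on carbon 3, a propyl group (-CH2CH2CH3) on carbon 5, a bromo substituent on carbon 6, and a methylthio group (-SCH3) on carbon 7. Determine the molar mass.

282.28 g/mol

Atom tally by fragment:
  CH3 → C:1 H:3
  CH2 → C:1 H:2
  CH(NH2) → C:1 H:3 N:1
  CH2 → C:1 H:2
  CH(CH2CH2CH3) → C:4 H:8
  CH(Br) → C:1 H:1 Br:1
  CH2SCH3 → C:2 H:5 S:1
Element totals:
  C: 11
  H: 24
  Br: 1
  N: 1
  S: 1
Molecular formula: C11H24BrNS.
  M = 11(12.011) + 24(1.008) + 79.904 + 14.007 + 32.06
    = 132.121 + 24.192 + 79.904 + 14.007 + 32.060 = 282.284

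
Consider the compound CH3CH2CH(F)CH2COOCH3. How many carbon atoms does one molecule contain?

6

Atom tally by fragment:
  CH3 → C:1 H:3
  CH2 → C:1 H:2
  CH(F) → C:1 H:1 F:1
  CH2COOCH3 → C:3 H:5 O:2
Element totals:
  C: 6
  H: 11
  F: 1
  O: 2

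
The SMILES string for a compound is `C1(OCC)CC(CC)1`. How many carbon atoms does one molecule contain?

Atom tally by fragment:
  cyclopropane ring core → C:3 H:6
  (− 2 ring H displaced by substituents)
  + OC2H5 → C:2 H:5 O:1
  + C2H5 → C:2 H:5
Element totals:
  C: 7
  H: 14
  O: 1

7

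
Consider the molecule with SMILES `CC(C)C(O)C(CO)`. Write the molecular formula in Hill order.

Atom tally by fragment:
  CH3 → C:1 H:3
  CH(CH3) → C:2 H:4
  CH(OH) → C:1 H:2 O:1
  CH2CH2OH → C:2 H:5 O:1
Element totals:
  C: 6
  H: 14
  O: 2

C6H14O2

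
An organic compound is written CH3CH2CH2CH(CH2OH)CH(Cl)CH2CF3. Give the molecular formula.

C8H14ClF3O

Element totals:
  C: 8
  H: 14
  Cl: 1
  F: 3
  O: 1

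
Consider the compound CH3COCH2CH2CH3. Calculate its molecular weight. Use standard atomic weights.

Atom tally by fragment:
  CH3COCH2 → C:3 H:5 O:1
  CH2 → C:1 H:2
  CH3 → C:1 H:3
Element totals:
  C: 5
  H: 10
  O: 1
Molecular formula: C5H10O.
  M = 5(12.011) + 10(1.008) + 15.999
    = 60.055 + 10.080 + 15.999 = 86.134

86.13 g/mol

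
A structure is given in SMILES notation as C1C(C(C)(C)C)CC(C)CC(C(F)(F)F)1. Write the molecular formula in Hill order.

Atom tally by fragment:
  cyclohexane ring core → C:6 H:12
  (− 3 ring H displaced by substituents)
  + C(CH3)3 → C:4 H:9
  + CH3 → C:1 H:3
  + CF3 → C:1 F:3
Element totals:
  C: 12
  H: 21
  F: 3

C12H21F3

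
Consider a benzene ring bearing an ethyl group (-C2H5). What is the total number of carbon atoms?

Atom tally by fragment:
  benzene ring core → C:6 H:6
  (− 1 ring H displaced by substituents)
  + C2H5 → C:2 H:5
Element totals:
  C: 8
  H: 10

8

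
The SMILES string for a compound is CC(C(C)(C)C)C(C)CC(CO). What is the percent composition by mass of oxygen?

9.28%

Atom tally by fragment:
  CH3 → C:1 H:3
  CH(C(CH3)3) → C:5 H:10
  CH(CH3) → C:2 H:4
  CH2 → C:1 H:2
  CH2CH2OH → C:2 H:5 O:1
Element totals:
  C: 11
  H: 24
  O: 1
Molecular formula: C11H24O.
Molar mass = 172.312 g/mol.
Mass from O: 1 × 15.999 = 15.999 g/mol.
%O = 15.999 / 172.312 × 100 = 9.28%.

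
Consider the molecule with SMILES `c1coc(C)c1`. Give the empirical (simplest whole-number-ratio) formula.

C5H6O

Atom tally by fragment:
  furan ring core → C:4 H:4 O:1
  (− 1 ring H displaced by substituents)
  + CH3 → C:1 H:3
Element totals:
  C: 5
  H: 6
  O: 1
Molecular formula: C5H6O.
gcd of subscripts (5, 6, 1) = 1, so the empirical formula equals the molecular formula.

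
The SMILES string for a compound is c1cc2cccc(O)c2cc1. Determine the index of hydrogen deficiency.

7

Atom tally by fragment:
  naphthalene ring system core → C:10 H:8
  (− 1 ring H displaced by substituents)
  + OH → O:1 H:1
Element totals:
  C: 10
  H: 8
  O: 1
Molecular formula: C10H8O.
DoU = (2C + 2 + N − H − X) / 2 = (2·10 + 2 + 0 − 8 − 0) / 2 = 7.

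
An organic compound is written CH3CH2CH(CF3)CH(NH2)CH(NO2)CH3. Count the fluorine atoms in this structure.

Element totals:
  C: 7
  H: 13
  F: 3
  N: 2
  O: 2

3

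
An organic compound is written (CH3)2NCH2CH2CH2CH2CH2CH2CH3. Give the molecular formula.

Element totals:
  C: 9
  H: 21
  N: 1

C9H21N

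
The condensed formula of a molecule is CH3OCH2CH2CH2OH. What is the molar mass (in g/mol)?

90.12 g/mol

Atom tally by fragment:
  CH3OCH2 → C:2 H:5 O:1
  CH2 → C:1 H:2
  CH2OH → C:1 H:3 O:1
Element totals:
  C: 4
  H: 10
  O: 2
Molecular formula: C4H10O2.
  M = 4(12.011) + 10(1.008) + 2(15.999)
    = 48.044 + 10.080 + 31.998 = 90.122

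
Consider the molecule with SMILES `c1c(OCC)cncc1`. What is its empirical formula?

Atom tally by fragment:
  pyridine ring core → C:5 H:5 N:1
  (− 1 ring H displaced by substituents)
  + OC2H5 → C:2 H:5 O:1
Element totals:
  C: 7
  H: 9
  N: 1
  O: 1
Molecular formula: C7H9NO.
gcd of subscripts (7, 9, 1, 1) = 1, so the empirical formula equals the molecular formula.

C7H9NO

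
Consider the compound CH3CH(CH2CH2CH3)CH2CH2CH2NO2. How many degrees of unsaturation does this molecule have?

1

Atom tally by fragment:
  CH3 → C:1 H:3
  CH(CH2CH2CH3) → C:4 H:8
  CH2 → C:1 H:2
  CH2 → C:1 H:2
  CH2NO2 → C:1 H:2 N:1 O:2
Element totals:
  C: 8
  H: 17
  N: 1
  O: 2
Molecular formula: C8H17NO2.
DoU = (2C + 2 + N − H − X) / 2 = (2·8 + 2 + 1 − 17 − 0) / 2 = 1.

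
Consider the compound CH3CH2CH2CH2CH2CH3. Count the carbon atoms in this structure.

Element totals:
  C: 6
  H: 14

6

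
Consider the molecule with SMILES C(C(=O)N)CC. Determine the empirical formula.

Atom tally by fragment:
  H2NOCCH2 → C:2 H:4 O:1 N:1
  CH2 → C:1 H:2
  CH3 → C:1 H:3
Element totals:
  C: 4
  H: 9
  N: 1
  O: 1
Molecular formula: C4H9NO.
gcd of subscripts (4, 9, 1, 1) = 1, so the empirical formula equals the molecular formula.

C4H9NO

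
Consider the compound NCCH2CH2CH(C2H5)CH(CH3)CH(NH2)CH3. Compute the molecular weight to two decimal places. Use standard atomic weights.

168.28 g/mol

Atom tally by fragment:
  NCCH2 → C:2 H:2 N:1
  CH2 → C:1 H:2
  CH(C2H5) → C:3 H:6
  CH(CH3) → C:2 H:4
  CH(NH2) → C:1 H:3 N:1
  CH3 → C:1 H:3
Element totals:
  C: 10
  H: 20
  N: 2
Molecular formula: C10H20N2.
  M = 10(12.011) + 20(1.008) + 2(14.007)
    = 120.110 + 20.160 + 28.014 = 168.284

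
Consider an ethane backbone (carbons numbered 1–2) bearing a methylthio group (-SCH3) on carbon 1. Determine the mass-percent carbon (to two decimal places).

47.31%

Atom tally by fragment:
  CH3SCH2 → C:2 H:5 S:1
  CH3 → C:1 H:3
Element totals:
  C: 3
  H: 8
  S: 1
Molecular formula: C3H8S.
Molar mass = 76.157 g/mol.
Mass from C: 3 × 12.011 = 36.033 g/mol.
%C = 36.033 / 76.157 × 100 = 47.31%.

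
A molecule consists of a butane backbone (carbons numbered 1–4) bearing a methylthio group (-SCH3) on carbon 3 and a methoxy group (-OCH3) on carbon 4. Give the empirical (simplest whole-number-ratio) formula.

C6H14OS

Atom tally by fragment:
  CH3 → C:1 H:3
  CH2 → C:1 H:2
  CH(SCH3) → C:2 H:4 S:1
  CH2OCH3 → C:2 H:5 O:1
Element totals:
  C: 6
  H: 14
  O: 1
  S: 1
Molecular formula: C6H14OS.
gcd of subscripts (6, 14, 1, 1) = 1, so the empirical formula equals the molecular formula.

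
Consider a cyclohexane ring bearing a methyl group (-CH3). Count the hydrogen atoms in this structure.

Atom tally by fragment:
  cyclohexane ring core → C:6 H:12
  (− 1 ring H displaced by substituents)
  + CH3 → C:1 H:3
Element totals:
  C: 7
  H: 14

14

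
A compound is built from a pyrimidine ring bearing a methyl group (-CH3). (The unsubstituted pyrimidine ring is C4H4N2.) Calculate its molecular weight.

Atom tally by fragment:
  pyrimidine ring core → C:4 H:4 N:2
  (− 1 ring H displaced by substituents)
  + CH3 → C:1 H:3
Element totals:
  C: 5
  H: 6
  N: 2
Molecular formula: C5H6N2.
  M = 5(12.011) + 6(1.008) + 2(14.007)
    = 60.055 + 6.048 + 28.014 = 94.117

94.12 g/mol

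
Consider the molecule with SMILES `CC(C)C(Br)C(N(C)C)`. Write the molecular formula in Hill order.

C7H16BrN

Atom tally by fragment:
  CH3 → C:1 H:3
  CH(CH3) → C:2 H:4
  CH(Br) → C:1 H:1 Br:1
  CH2N(CH3)2 → C:3 H:8 N:1
Element totals:
  C: 7
  H: 16
  Br: 1
  N: 1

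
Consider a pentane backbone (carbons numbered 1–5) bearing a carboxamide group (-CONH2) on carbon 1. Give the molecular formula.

Atom tally by fragment:
  H2NOCCH2 → C:2 H:4 O:1 N:1
  CH2 → C:1 H:2
  CH2 → C:1 H:2
  CH2 → C:1 H:2
  CH3 → C:1 H:3
Element totals:
  C: 6
  H: 13
  N: 1
  O: 1

C6H13NO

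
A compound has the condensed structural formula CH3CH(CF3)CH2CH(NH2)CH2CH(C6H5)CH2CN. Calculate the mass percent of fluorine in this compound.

20.05%

Element totals:
  C: 15
  H: 19
  F: 3
  N: 2
Molecular formula: C15H19F3N2.
Molar mass = 284.325 g/mol.
Mass from F: 3 × 18.998 = 56.994 g/mol.
%F = 56.994 / 284.325 × 100 = 20.05%.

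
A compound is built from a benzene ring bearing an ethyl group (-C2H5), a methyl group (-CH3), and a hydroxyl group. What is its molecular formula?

Atom tally by fragment:
  benzene ring core → C:6 H:6
  (− 3 ring H displaced by substituents)
  + C2H5 → C:2 H:5
  + CH3 → C:1 H:3
  + OH → O:1 H:1
Element totals:
  C: 9
  H: 12
  O: 1

C9H12O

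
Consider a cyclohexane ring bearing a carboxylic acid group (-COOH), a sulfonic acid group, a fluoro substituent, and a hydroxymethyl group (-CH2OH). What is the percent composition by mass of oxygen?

Atom tally by fragment:
  cyclohexane ring core → C:6 H:12
  (− 4 ring H displaced by substituents)
  + COOH → C:1 H:1 O:2
  + SO3H → S:1 O:3 H:1
  + F → F:1
  + CH2OH → C:1 H:3 O:1
Element totals:
  C: 8
  H: 13
  F: 1
  O: 6
  S: 1
Molecular formula: C8H13FO6S.
Molar mass = 256.244 g/mol.
Mass from O: 6 × 15.999 = 95.994 g/mol.
%O = 95.994 / 256.244 × 100 = 37.46%.

37.46%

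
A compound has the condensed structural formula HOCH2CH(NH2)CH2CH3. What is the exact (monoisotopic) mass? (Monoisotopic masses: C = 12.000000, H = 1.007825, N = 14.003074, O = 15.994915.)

89.0841

Element totals:
  C: 4
  H: 11
  N: 1
  O: 1
Molecular formula: C4H11NO.
  M = 4(12.0) + 11(1.007825) + 14.003074 + 15.994915
    = 48.000000 + 11.086075 + 14.003074 + 15.994915 = 89.084064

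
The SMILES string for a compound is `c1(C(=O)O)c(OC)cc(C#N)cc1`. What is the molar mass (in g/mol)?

Atom tally by fragment:
  benzene ring core → C:6 H:6
  (− 3 ring H displaced by substituents)
  + COOH → C:1 H:1 O:2
  + OCH3 → C:1 H:3 O:1
  + CN → C:1 N:1
Element totals:
  C: 9
  H: 7
  N: 1
  O: 3
Molecular formula: C9H7NO3.
  M = 9(12.011) + 7(1.008) + 14.007 + 3(15.999)
    = 108.099 + 7.056 + 14.007 + 47.997 = 177.159

177.16 g/mol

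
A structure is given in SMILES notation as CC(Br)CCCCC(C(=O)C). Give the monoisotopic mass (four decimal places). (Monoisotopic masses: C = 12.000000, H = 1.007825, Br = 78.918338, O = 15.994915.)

220.0463

Atom tally by fragment:
  CH3 → C:1 H:3
  CH(Br) → C:1 H:1 Br:1
  CH2 → C:1 H:2
  CH2 → C:1 H:2
  CH2 → C:1 H:2
  CH2 → C:1 H:2
  CH2COCH3 → C:3 H:5 O:1
Element totals:
  C: 9
  H: 17
  Br: 1
  O: 1
Molecular formula: C9H17BrO.
  M = 9(12.0) + 17(1.007825) + 78.918338 + 15.994915
    = 108.000000 + 17.133025 + 78.918338 + 15.994915 = 220.046278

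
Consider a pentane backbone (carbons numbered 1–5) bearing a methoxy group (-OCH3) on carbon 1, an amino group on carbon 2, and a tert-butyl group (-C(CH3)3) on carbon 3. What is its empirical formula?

Atom tally by fragment:
  CH3OCH2 → C:2 H:5 O:1
  CH(NH2) → C:1 H:3 N:1
  CH(C(CH3)3) → C:5 H:10
  CH2 → C:1 H:2
  CH3 → C:1 H:3
Element totals:
  C: 10
  H: 23
  N: 1
  O: 1
Molecular formula: C10H23NO.
gcd of subscripts (10, 23, 1, 1) = 1, so the empirical formula equals the molecular formula.

C10H23NO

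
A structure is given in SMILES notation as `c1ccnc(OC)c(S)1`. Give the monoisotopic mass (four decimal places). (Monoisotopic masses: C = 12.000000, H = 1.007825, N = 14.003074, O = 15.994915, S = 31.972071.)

Atom tally by fragment:
  pyridine ring core → C:5 H:5 N:1
  (− 2 ring H displaced by substituents)
  + OCH3 → C:1 H:3 O:1
  + SH → S:1 H:1
Element totals:
  C: 6
  H: 7
  N: 1
  O: 1
  S: 1
Molecular formula: C6H7NOS.
  M = 6(12.0) + 7(1.007825) + 14.003074 + 15.994915 + 31.972071
    = 72.000000 + 7.054775 + 14.003074 + 15.994915 + 31.972071 = 141.024835

141.0248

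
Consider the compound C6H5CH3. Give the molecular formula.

C7H8

Element totals:
  C: 7
  H: 8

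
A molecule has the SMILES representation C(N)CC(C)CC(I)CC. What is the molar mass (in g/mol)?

255.14 g/mol

Atom tally by fragment:
  H2NCH2 → C:1 H:4 N:1
  CH2 → C:1 H:2
  CH(CH3) → C:2 H:4
  CH2 → C:1 H:2
  CH(I) → C:1 H:1 I:1
  CH2 → C:1 H:2
  CH3 → C:1 H:3
Element totals:
  C: 8
  H: 18
  I: 1
  N: 1
Molecular formula: C8H18IN.
  M = 8(12.011) + 18(1.008) + 126.904 + 14.007
    = 96.088 + 18.144 + 126.904 + 14.007 = 255.143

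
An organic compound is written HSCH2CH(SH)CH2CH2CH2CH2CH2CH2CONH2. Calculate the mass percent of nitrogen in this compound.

Atom tally by fragment:
  HSCH2 → C:1 H:3 S:1
  CH(SH) → C:1 H:2 S:1
  CH2 → C:1 H:2
  CH2 → C:1 H:2
  CH2 → C:1 H:2
  CH2 → C:1 H:2
  CH2 → C:1 H:2
  CH2CONH2 → C:2 H:4 O:1 N:1
Element totals:
  C: 9
  H: 19
  N: 1
  O: 1
  S: 2
Molecular formula: C9H19NOS2.
Molar mass = 221.377 g/mol.
Mass from N: 1 × 14.007 = 14.007 g/mol.
%N = 14.007 / 221.377 × 100 = 6.33%.

6.33%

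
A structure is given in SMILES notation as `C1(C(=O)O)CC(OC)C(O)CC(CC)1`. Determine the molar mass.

202.25 g/mol

Atom tally by fragment:
  cyclohexane ring core → C:6 H:12
  (− 4 ring H displaced by substituents)
  + COOH → C:1 H:1 O:2
  + OCH3 → C:1 H:3 O:1
  + OH → O:1 H:1
  + C2H5 → C:2 H:5
Element totals:
  C: 10
  H: 18
  O: 4
Molecular formula: C10H18O4.
  M = 10(12.011) + 18(1.008) + 4(15.999)
    = 120.110 + 18.144 + 63.996 = 202.250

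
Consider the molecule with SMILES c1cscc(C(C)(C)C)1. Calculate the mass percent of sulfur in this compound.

22.86%

Atom tally by fragment:
  thiophene ring core → C:4 H:4 S:1
  (− 1 ring H displaced by substituents)
  + C(CH3)3 → C:4 H:9
Element totals:
  C: 8
  H: 12
  S: 1
Molecular formula: C8H12S.
Molar mass = 140.244 g/mol.
Mass from S: 1 × 32.06 = 32.060 g/mol.
%S = 32.060 / 140.244 × 100 = 22.86%.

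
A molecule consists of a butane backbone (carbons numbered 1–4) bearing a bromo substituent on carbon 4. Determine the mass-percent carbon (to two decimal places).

Atom tally by fragment:
  CH3 → C:1 H:3
  CH2 → C:1 H:2
  CH2 → C:1 H:2
  CH2Br → C:1 H:2 Br:1
Element totals:
  C: 4
  H: 9
  Br: 1
Molecular formula: C4H9Br.
Molar mass = 137.020 g/mol.
Mass from C: 4 × 12.011 = 48.044 g/mol.
%C = 48.044 / 137.020 × 100 = 35.06%.

35.06%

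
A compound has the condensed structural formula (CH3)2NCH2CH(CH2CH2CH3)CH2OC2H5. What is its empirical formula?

C10H23NO

Atom tally by fragment:
  (CH3)2NCH2 → C:3 H:8 N:1
  CH(CH2CH2CH3) → C:4 H:8
  CH2OC2H5 → C:3 H:7 O:1
Element totals:
  C: 10
  H: 23
  N: 1
  O: 1
Molecular formula: C10H23NO.
gcd of subscripts (10, 23, 1, 1) = 1, so the empirical formula equals the molecular formula.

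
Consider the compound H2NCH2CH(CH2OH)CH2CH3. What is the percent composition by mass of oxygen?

15.51%

Element totals:
  C: 5
  H: 13
  N: 1
  O: 1
Molecular formula: C5H13NO.
Molar mass = 103.165 g/mol.
Mass from O: 1 × 15.999 = 15.999 g/mol.
%O = 15.999 / 103.165 × 100 = 15.51%.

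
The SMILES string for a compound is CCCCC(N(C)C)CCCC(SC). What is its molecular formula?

Atom tally by fragment:
  CH3 → C:1 H:3
  CH2 → C:1 H:2
  CH2 → C:1 H:2
  CH2 → C:1 H:2
  CH(N(CH3)2) → C:3 H:7 N:1
  CH2 → C:1 H:2
  CH2 → C:1 H:2
  CH2 → C:1 H:2
  CH2SCH3 → C:2 H:5 S:1
Element totals:
  C: 12
  H: 27
  N: 1
  S: 1

C12H27NS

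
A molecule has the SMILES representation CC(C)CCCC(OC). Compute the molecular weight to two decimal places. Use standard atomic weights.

130.23 g/mol

Atom tally by fragment:
  CH3 → C:1 H:3
  CH(CH3) → C:2 H:4
  CH2 → C:1 H:2
  CH2 → C:1 H:2
  CH2 → C:1 H:2
  CH2OCH3 → C:2 H:5 O:1
Element totals:
  C: 8
  H: 18
  O: 1
Molecular formula: C8H18O.
  M = 8(12.011) + 18(1.008) + 15.999
    = 96.088 + 18.144 + 15.999 = 130.231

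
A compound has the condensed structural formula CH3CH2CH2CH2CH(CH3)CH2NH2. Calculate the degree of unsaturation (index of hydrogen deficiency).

Element totals:
  C: 7
  H: 17
  N: 1
Molecular formula: C7H17N.
DoU = (2C + 2 + N − H − X) / 2 = (2·7 + 2 + 1 − 17 − 0) / 2 = 0.

0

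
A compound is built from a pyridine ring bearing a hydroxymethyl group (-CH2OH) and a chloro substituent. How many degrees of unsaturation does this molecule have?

Atom tally by fragment:
  pyridine ring core → C:5 H:5 N:1
  (− 2 ring H displaced by substituents)
  + CH2OH → C:1 H:3 O:1
  + Cl → Cl:1
Element totals:
  C: 6
  H: 6
  Cl: 1
  N: 1
  O: 1
Molecular formula: C6H6ClNO.
DoU = (2C + 2 + N − H − X) / 2 = (2·6 + 2 + 1 − 6 − 1) / 2 = 4.

4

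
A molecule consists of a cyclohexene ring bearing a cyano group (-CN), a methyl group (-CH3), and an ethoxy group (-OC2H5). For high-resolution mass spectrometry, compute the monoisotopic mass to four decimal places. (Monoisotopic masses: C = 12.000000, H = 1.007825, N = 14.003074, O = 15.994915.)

165.1154

Atom tally by fragment:
  cyclohexene ring core → C:6 H:10
  (− 3 ring H displaced by substituents)
  + CN → C:1 N:1
  + CH3 → C:1 H:3
  + OC2H5 → C:2 H:5 O:1
Element totals:
  C: 10
  H: 15
  N: 1
  O: 1
Molecular formula: C10H15NO.
  M = 10(12.0) + 15(1.007825) + 14.003074 + 15.994915
    = 120.000000 + 15.117375 + 14.003074 + 15.994915 = 165.115364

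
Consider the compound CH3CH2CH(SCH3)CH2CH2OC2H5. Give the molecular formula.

Element totals:
  C: 8
  H: 18
  O: 1
  S: 1

C8H18OS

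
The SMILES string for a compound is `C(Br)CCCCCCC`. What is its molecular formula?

C8H17Br

Atom tally by fragment:
  BrCH2 → C:1 H:2 Br:1
  CH2 → C:1 H:2
  CH2 → C:1 H:2
  CH2 → C:1 H:2
  CH2 → C:1 H:2
  CH2 → C:1 H:2
  CH2 → C:1 H:2
  CH3 → C:1 H:3
Element totals:
  C: 8
  H: 17
  Br: 1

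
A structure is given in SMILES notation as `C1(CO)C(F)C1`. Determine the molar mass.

90.10 g/mol

Atom tally by fragment:
  cyclopropane ring core → C:3 H:6
  (− 2 ring H displaced by substituents)
  + CH2OH → C:1 H:3 O:1
  + F → F:1
Element totals:
  C: 4
  H: 7
  F: 1
  O: 1
Molecular formula: C4H7FO.
  M = 4(12.011) + 7(1.008) + 18.998 + 15.999
    = 48.044 + 7.056 + 18.998 + 15.999 = 90.097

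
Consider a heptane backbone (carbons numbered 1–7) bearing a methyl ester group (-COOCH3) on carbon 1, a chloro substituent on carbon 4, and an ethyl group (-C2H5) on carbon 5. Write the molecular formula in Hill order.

C11H21ClO2

Atom tally by fragment:
  CH3OOCCH2 → C:3 H:5 O:2
  CH2 → C:1 H:2
  CH2 → C:1 H:2
  CH(Cl) → C:1 H:1 Cl:1
  CH(C2H5) → C:3 H:6
  CH2 → C:1 H:2
  CH3 → C:1 H:3
Element totals:
  C: 11
  H: 21
  Cl: 1
  O: 2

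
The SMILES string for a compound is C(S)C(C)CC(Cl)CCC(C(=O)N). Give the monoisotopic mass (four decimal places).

223.0798

Atom tally by fragment:
  HSCH2 → C:1 H:3 S:1
  CH(CH3) → C:2 H:4
  CH2 → C:1 H:2
  CH(Cl) → C:1 H:1 Cl:1
  CH2 → C:1 H:2
  CH2 → C:1 H:2
  CH2CONH2 → C:2 H:4 O:1 N:1
Element totals:
  C: 9
  H: 18
  Cl: 1
  N: 1
  O: 1
  S: 1
Molecular formula: C9H18ClNOS.
  M = 9(12.0) + 18(1.007825) + 34.968853 + 14.003074 + 15.994915 + 31.972071
    = 108.000000 + 18.140850 + 34.968853 + 14.003074 + 15.994915 + 31.972071 = 223.079763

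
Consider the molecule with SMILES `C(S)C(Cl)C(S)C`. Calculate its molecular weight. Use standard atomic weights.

156.69 g/mol

Atom tally by fragment:
  HSCH2 → C:1 H:3 S:1
  CH(Cl) → C:1 H:1 Cl:1
  CH(SH) → C:1 H:2 S:1
  CH3 → C:1 H:3
Element totals:
  C: 4
  H: 9
  Cl: 1
  S: 2
Molecular formula: C4H9ClS2.
  M = 4(12.011) + 9(1.008) + 35.45 + 2(32.06)
    = 48.044 + 9.072 + 35.450 + 64.120 = 156.686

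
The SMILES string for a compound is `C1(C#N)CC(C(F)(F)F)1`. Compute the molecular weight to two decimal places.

135.09 g/mol

Atom tally by fragment:
  cyclopropane ring core → C:3 H:6
  (− 2 ring H displaced by substituents)
  + CN → C:1 N:1
  + CF3 → C:1 F:3
Element totals:
  C: 5
  H: 4
  F: 3
  N: 1
Molecular formula: C5H4F3N.
  M = 5(12.011) + 4(1.008) + 3(18.998) + 14.007
    = 60.055 + 4.032 + 56.994 + 14.007 = 135.088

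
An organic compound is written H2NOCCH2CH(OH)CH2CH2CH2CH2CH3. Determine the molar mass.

159.23 g/mol

Element totals:
  C: 8
  H: 17
  N: 1
  O: 2
Molecular formula: C8H17NO2.
  M = 8(12.011) + 17(1.008) + 14.007 + 2(15.999)
    = 96.088 + 17.136 + 14.007 + 31.998 = 159.229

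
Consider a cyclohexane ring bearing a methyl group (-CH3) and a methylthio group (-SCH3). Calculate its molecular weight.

144.28 g/mol

Atom tally by fragment:
  cyclohexane ring core → C:6 H:12
  (− 2 ring H displaced by substituents)
  + CH3 → C:1 H:3
  + SCH3 → C:1 H:3 S:1
Element totals:
  C: 8
  H: 16
  S: 1
Molecular formula: C8H16S.
  M = 8(12.011) + 16(1.008) + 32.06
    = 96.088 + 16.128 + 32.060 = 144.276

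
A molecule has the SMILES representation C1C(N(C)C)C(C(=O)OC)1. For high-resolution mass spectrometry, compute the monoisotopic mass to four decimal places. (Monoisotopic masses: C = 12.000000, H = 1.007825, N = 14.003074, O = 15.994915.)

143.0946

Atom tally by fragment:
  cyclopropane ring core → C:3 H:6
  (− 2 ring H displaced by substituents)
  + N(CH3)2 → N:1 C:2 H:6
  + COOCH3 → C:2 H:3 O:2
Element totals:
  C: 7
  H: 13
  N: 1
  O: 2
Molecular formula: C7H13NO2.
  M = 7(12.0) + 13(1.007825) + 14.003074 + 2(15.994915)
    = 84.000000 + 13.101725 + 14.003074 + 31.989830 = 143.094629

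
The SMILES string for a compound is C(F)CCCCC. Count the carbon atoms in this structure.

Atom tally by fragment:
  FCH2 → C:1 H:2 F:1
  CH2 → C:1 H:2
  CH2 → C:1 H:2
  CH2 → C:1 H:2
  CH2 → C:1 H:2
  CH3 → C:1 H:3
Element totals:
  C: 6
  H: 13
  F: 1

6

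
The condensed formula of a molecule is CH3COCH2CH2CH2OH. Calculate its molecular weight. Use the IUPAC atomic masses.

Atom tally by fragment:
  CH3COCH2 → C:3 H:5 O:1
  CH2CH2OH → C:2 H:5 O:1
Element totals:
  C: 5
  H: 10
  O: 2
Molecular formula: C5H10O2.
  M = 5(12.011) + 10(1.008) + 2(15.999)
    = 60.055 + 10.080 + 31.998 = 102.133

102.13 g/mol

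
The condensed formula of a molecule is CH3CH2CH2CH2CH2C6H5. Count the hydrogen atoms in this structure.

16

Atom tally by fragment:
  CH3 → C:1 H:3
  CH2 → C:1 H:2
  CH2 → C:1 H:2
  CH2 → C:1 H:2
  CH2C6H5 → C:7 H:7
Element totals:
  C: 11
  H: 16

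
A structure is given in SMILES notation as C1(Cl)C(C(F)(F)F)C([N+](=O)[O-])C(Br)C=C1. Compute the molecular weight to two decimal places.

308.48 g/mol

Atom tally by fragment:
  cyclohexene ring core → C:6 H:10
  (− 4 ring H displaced by substituents)
  + Cl → Cl:1
  + CF3 → C:1 F:3
  + NO2 → N:1 O:2
  + Br → Br:1
Element totals:
  C: 7
  H: 6
  Br: 1
  Cl: 1
  F: 3
  N: 1
  O: 2
Molecular formula: C7H6BrClF3NO2.
  M = 7(12.011) + 6(1.008) + 79.904 + 35.45 + 3(18.998) + 14.007 + 2(15.999)
    = 84.077 + 6.048 + 79.904 + 35.450 + 56.994 + 14.007 + 31.998 = 308.478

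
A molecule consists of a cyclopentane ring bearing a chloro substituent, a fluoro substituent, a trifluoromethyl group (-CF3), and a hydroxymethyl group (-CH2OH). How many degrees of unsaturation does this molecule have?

1

Atom tally by fragment:
  cyclopentane ring core → C:5 H:10
  (− 4 ring H displaced by substituents)
  + Cl → Cl:1
  + F → F:1
  + CF3 → C:1 F:3
  + CH2OH → C:1 H:3 O:1
Element totals:
  C: 7
  H: 9
  Cl: 1
  F: 4
  O: 1
Molecular formula: C7H9ClF4O.
DoU = (2C + 2 + N − H − X) / 2 = (2·7 + 2 + 0 − 9 − 5) / 2 = 1.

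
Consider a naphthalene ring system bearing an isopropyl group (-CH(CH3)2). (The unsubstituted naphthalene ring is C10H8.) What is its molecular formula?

Atom tally by fragment:
  naphthalene ring system core → C:10 H:8
  (− 1 ring H displaced by substituents)
  + CH(CH3)2 → C:3 H:7
Element totals:
  C: 13
  H: 14

C13H14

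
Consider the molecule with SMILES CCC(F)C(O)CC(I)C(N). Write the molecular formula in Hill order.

C7H15FINO

Atom tally by fragment:
  CH3 → C:1 H:3
  CH2 → C:1 H:2
  CH(F) → C:1 H:1 F:1
  CH(OH) → C:1 H:2 O:1
  CH2 → C:1 H:2
  CH(I) → C:1 H:1 I:1
  CH2NH2 → C:1 H:4 N:1
Element totals:
  C: 7
  H: 15
  F: 1
  I: 1
  N: 1
  O: 1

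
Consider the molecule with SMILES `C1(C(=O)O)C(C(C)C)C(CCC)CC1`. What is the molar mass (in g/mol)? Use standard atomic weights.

Atom tally by fragment:
  cyclopentane ring core → C:5 H:10
  (− 3 ring H displaced by substituents)
  + COOH → C:1 H:1 O:2
  + CH(CH3)2 → C:3 H:7
  + CH2CH2CH3 → C:3 H:7
Element totals:
  C: 12
  H: 22
  O: 2
Molecular formula: C12H22O2.
  M = 12(12.011) + 22(1.008) + 2(15.999)
    = 144.132 + 22.176 + 31.998 = 198.306

198.31 g/mol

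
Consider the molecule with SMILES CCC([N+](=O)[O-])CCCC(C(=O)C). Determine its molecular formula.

Atom tally by fragment:
  CH3 → C:1 H:3
  CH2 → C:1 H:2
  CH(NO2) → C:1 H:1 N:1 O:2
  CH2 → C:1 H:2
  CH2 → C:1 H:2
  CH2 → C:1 H:2
  CH2COCH3 → C:3 H:5 O:1
Element totals:
  C: 9
  H: 17
  N: 1
  O: 3

C9H17NO3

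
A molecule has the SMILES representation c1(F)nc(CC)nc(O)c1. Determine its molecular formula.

Atom tally by fragment:
  pyrimidine ring core → C:4 H:4 N:2
  (− 3 ring H displaced by substituents)
  + F → F:1
  + C2H5 → C:2 H:5
  + OH → O:1 H:1
Element totals:
  C: 6
  H: 7
  F: 1
  N: 2
  O: 1

C6H7FN2O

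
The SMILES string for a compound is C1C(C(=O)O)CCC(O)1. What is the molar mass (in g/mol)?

Atom tally by fragment:
  cyclopentane ring core → C:5 H:10
  (− 2 ring H displaced by substituents)
  + COOH → C:1 H:1 O:2
  + OH → O:1 H:1
Element totals:
  C: 6
  H: 10
  O: 3
Molecular formula: C6H10O3.
  M = 6(12.011) + 10(1.008) + 3(15.999)
    = 72.066 + 10.080 + 47.997 = 130.143

130.14 g/mol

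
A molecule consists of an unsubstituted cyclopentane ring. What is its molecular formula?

Atom tally by fragment:
  cyclopentane ring core → C:5 H:10
Element totals:
  C: 5
  H: 10

C5H10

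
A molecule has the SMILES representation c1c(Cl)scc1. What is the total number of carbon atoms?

4

Atom tally by fragment:
  thiophene ring core → C:4 H:4 S:1
  (− 1 ring H displaced by substituents)
  + Cl → Cl:1
Element totals:
  C: 4
  H: 3
  Cl: 1
  S: 1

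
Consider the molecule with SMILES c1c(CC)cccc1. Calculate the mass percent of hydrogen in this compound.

Atom tally by fragment:
  benzene ring core → C:6 H:6
  (− 1 ring H displaced by substituents)
  + C2H5 → C:2 H:5
Element totals:
  C: 8
  H: 10
Molecular formula: C8H10.
Molar mass = 106.168 g/mol.
Mass from H: 10 × 1.008 = 10.080 g/mol.
%H = 10.080 / 106.168 × 100 = 9.49%.

9.49%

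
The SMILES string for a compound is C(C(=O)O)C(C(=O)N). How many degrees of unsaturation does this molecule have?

Atom tally by fragment:
  HOOCCH2 → C:2 H:3 O:2
  CH2CONH2 → C:2 H:4 O:1 N:1
Element totals:
  C: 4
  H: 7
  N: 1
  O: 3
Molecular formula: C4H7NO3.
DoU = (2C + 2 + N − H − X) / 2 = (2·4 + 2 + 1 − 7 − 0) / 2 = 2.

2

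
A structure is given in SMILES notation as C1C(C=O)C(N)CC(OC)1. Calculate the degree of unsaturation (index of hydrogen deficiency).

Atom tally by fragment:
  cyclopentane ring core → C:5 H:10
  (− 3 ring H displaced by substituents)
  + CHO → C:1 H:1 O:1
  + NH2 → N:1 H:2
  + OCH3 → C:1 H:3 O:1
Element totals:
  C: 7
  H: 13
  N: 1
  O: 2
Molecular formula: C7H13NO2.
DoU = (2C + 2 + N − H − X) / 2 = (2·7 + 2 + 1 − 13 − 0) / 2 = 2.

2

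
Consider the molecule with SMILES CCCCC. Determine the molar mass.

Atom tally by fragment:
  CH3 → C:1 H:3
  CH2 → C:1 H:2
  CH2 → C:1 H:2
  CH2 → C:1 H:2
  CH3 → C:1 H:3
Element totals:
  C: 5
  H: 12
Molecular formula: C5H12.
  M = 5(12.011) + 12(1.008)
    = 60.055 + 12.096 = 72.151

72.15 g/mol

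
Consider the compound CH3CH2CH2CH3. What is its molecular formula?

Element totals:
  C: 4
  H: 10

C4H10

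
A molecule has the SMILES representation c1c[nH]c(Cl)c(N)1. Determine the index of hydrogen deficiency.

Atom tally by fragment:
  pyrrole ring core → C:4 H:5 N:1
  (− 2 ring H displaced by substituents)
  + Cl → Cl:1
  + NH2 → N:1 H:2
Element totals:
  C: 4
  H: 5
  Cl: 1
  N: 2
Molecular formula: C4H5ClN2.
DoU = (2C + 2 + N − H − X) / 2 = (2·4 + 2 + 2 − 5 − 1) / 2 = 3.

3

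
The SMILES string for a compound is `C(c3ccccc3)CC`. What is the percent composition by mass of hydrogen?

10.06%

Atom tally by fragment:
  C6H5CH2 → C:7 H:7
  CH2 → C:1 H:2
  CH3 → C:1 H:3
Element totals:
  C: 9
  H: 12
Molecular formula: C9H12.
Molar mass = 120.195 g/mol.
Mass from H: 12 × 1.008 = 12.096 g/mol.
%H = 12.096 / 120.195 × 100 = 10.06%.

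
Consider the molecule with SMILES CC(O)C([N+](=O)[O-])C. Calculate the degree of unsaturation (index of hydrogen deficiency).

Atom tally by fragment:
  CH3 → C:1 H:3
  CH(OH) → C:1 H:2 O:1
  CH(NO2) → C:1 H:1 N:1 O:2
  CH3 → C:1 H:3
Element totals:
  C: 4
  H: 9
  N: 1
  O: 3
Molecular formula: C4H9NO3.
DoU = (2C + 2 + N − H − X) / 2 = (2·4 + 2 + 1 − 9 − 0) / 2 = 1.

1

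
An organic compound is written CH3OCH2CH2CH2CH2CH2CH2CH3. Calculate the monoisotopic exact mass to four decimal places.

130.1358

Atom tally by fragment:
  CH3OCH2 → C:2 H:5 O:1
  CH2 → C:1 H:2
  CH2 → C:1 H:2
  CH2 → C:1 H:2
  CH2 → C:1 H:2
  CH2 → C:1 H:2
  CH3 → C:1 H:3
Element totals:
  C: 8
  H: 18
  O: 1
Molecular formula: C8H18O.
  M = 8(12.0) + 18(1.007825) + 15.994915
    = 96.000000 + 18.140850 + 15.994915 = 130.135765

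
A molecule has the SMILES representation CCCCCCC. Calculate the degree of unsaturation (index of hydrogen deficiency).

0

Atom tally by fragment:
  CH3 → C:1 H:3
  CH2 → C:1 H:2
  CH2 → C:1 H:2
  CH2 → C:1 H:2
  CH2 → C:1 H:2
  CH2 → C:1 H:2
  CH3 → C:1 H:3
Element totals:
  C: 7
  H: 16
Molecular formula: C7H16.
DoU = (2C + 2 + N − H − X) / 2 = (2·7 + 2 + 0 − 16 − 0) / 2 = 0.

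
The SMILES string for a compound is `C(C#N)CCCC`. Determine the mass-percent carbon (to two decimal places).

74.17%

Atom tally by fragment:
  NCCH2 → C:2 H:2 N:1
  CH2 → C:1 H:2
  CH2 → C:1 H:2
  CH2 → C:1 H:2
  CH3 → C:1 H:3
Element totals:
  C: 6
  H: 11
  N: 1
Molecular formula: C6H11N.
Molar mass = 97.161 g/mol.
Mass from C: 6 × 12.011 = 72.066 g/mol.
%C = 72.066 / 97.161 × 100 = 74.17%.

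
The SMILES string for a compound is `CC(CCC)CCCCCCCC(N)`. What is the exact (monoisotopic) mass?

199.2300

Atom tally by fragment:
  CH3 → C:1 H:3
  CH(CH2CH2CH3) → C:4 H:8
  CH2 → C:1 H:2
  CH2 → C:1 H:2
  CH2 → C:1 H:2
  CH2 → C:1 H:2
  CH2 → C:1 H:2
  CH2 → C:1 H:2
  CH2 → C:1 H:2
  CH2NH2 → C:1 H:4 N:1
Element totals:
  C: 13
  H: 29
  N: 1
Molecular formula: C13H29N.
  M = 13(12.0) + 29(1.007825) + 14.003074
    = 156.000000 + 29.226925 + 14.003074 = 199.229999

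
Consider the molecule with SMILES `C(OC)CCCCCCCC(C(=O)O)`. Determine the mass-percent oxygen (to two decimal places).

23.73%

Atom tally by fragment:
  CH3OCH2 → C:2 H:5 O:1
  CH2 → C:1 H:2
  CH2 → C:1 H:2
  CH2 → C:1 H:2
  CH2 → C:1 H:2
  CH2 → C:1 H:2
  CH2 → C:1 H:2
  CH2 → C:1 H:2
  CH2COOH → C:2 H:3 O:2
Element totals:
  C: 11
  H: 22
  O: 3
Molecular formula: C11H22O3.
Molar mass = 202.294 g/mol.
Mass from O: 3 × 15.999 = 47.997 g/mol.
%O = 47.997 / 202.294 × 100 = 23.73%.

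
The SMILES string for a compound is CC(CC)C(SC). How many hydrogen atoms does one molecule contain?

14

Atom tally by fragment:
  CH3 → C:1 H:3
  CH(C2H5) → C:3 H:6
  CH2SCH3 → C:2 H:5 S:1
Element totals:
  C: 6
  H: 14
  S: 1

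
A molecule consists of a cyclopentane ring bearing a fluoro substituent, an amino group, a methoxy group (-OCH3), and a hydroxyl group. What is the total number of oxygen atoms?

Atom tally by fragment:
  cyclopentane ring core → C:5 H:10
  (− 4 ring H displaced by substituents)
  + F → F:1
  + NH2 → N:1 H:2
  + OCH3 → C:1 H:3 O:1
  + OH → O:1 H:1
Element totals:
  C: 6
  H: 12
  F: 1
  N: 1
  O: 2

2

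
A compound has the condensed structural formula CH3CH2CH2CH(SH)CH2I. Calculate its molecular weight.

230.11 g/mol

Atom tally by fragment:
  CH3 → C:1 H:3
  CH2 → C:1 H:2
  CH2 → C:1 H:2
  CH(SH) → C:1 H:2 S:1
  CH2I → C:1 H:2 I:1
Element totals:
  C: 5
  H: 11
  I: 1
  S: 1
Molecular formula: C5H11IS.
  M = 5(12.011) + 11(1.008) + 126.904 + 32.06
    = 60.055 + 11.088 + 126.904 + 32.060 = 230.107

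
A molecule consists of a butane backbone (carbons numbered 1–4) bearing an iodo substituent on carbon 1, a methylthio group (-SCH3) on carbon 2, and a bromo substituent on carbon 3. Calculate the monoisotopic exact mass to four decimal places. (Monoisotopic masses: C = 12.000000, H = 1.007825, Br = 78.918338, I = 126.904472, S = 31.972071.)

307.8731

Atom tally by fragment:
  ICH2 → C:1 H:2 I:1
  CH(SCH3) → C:2 H:4 S:1
  CH(Br) → C:1 H:1 Br:1
  CH3 → C:1 H:3
Element totals:
  C: 5
  H: 10
  Br: 1
  I: 1
  S: 1
Molecular formula: C5H10BrIS.
  M = 5(12.0) + 10(1.007825) + 78.918338 + 126.904472 + 31.972071
    = 60.000000 + 10.078250 + 78.918338 + 126.904472 + 31.972071 = 307.873131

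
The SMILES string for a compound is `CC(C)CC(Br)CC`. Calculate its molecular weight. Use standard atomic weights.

179.10 g/mol

Atom tally by fragment:
  CH3 → C:1 H:3
  CH(CH3) → C:2 H:4
  CH2 → C:1 H:2
  CH(Br) → C:1 H:1 Br:1
  CH2 → C:1 H:2
  CH3 → C:1 H:3
Element totals:
  C: 7
  H: 15
  Br: 1
Molecular formula: C7H15Br.
  M = 7(12.011) + 15(1.008) + 79.904
    = 84.077 + 15.120 + 79.904 = 179.101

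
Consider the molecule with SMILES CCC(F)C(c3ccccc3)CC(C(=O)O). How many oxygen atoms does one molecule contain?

Atom tally by fragment:
  CH3 → C:1 H:3
  CH2 → C:1 H:2
  CH(F) → C:1 H:1 F:1
  CH(C6H5) → C:7 H:6
  CH2 → C:1 H:2
  CH2COOH → C:2 H:3 O:2
Element totals:
  C: 13
  H: 17
  F: 1
  O: 2

2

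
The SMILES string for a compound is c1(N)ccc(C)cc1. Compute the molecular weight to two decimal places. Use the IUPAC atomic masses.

Atom tally by fragment:
  benzene ring core → C:6 H:6
  (− 2 ring H displaced by substituents)
  + NH2 → N:1 H:2
  + CH3 → C:1 H:3
Element totals:
  C: 7
  H: 9
  N: 1
Molecular formula: C7H9N.
  M = 7(12.011) + 9(1.008) + 14.007
    = 84.077 + 9.072 + 14.007 = 107.156

107.16 g/mol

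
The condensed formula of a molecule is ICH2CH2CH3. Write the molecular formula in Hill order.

C3H7I

Atom tally by fragment:
  ICH2 → C:1 H:2 I:1
  CH2 → C:1 H:2
  CH3 → C:1 H:3
Element totals:
  C: 3
  H: 7
  I: 1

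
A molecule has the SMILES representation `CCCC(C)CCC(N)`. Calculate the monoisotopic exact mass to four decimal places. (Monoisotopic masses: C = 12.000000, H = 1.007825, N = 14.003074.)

129.1517

Atom tally by fragment:
  CH3 → C:1 H:3
  CH2 → C:1 H:2
  CH2 → C:1 H:2
  CH(CH3) → C:2 H:4
  CH2 → C:1 H:2
  CH2 → C:1 H:2
  CH2NH2 → C:1 H:4 N:1
Element totals:
  C: 8
  H: 19
  N: 1
Molecular formula: C8H19N.
  M = 8(12.0) + 19(1.007825) + 14.003074
    = 96.000000 + 19.148675 + 14.003074 = 129.151749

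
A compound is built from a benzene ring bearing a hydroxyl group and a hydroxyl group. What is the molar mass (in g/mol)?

Atom tally by fragment:
  benzene ring core → C:6 H:6
  (− 2 ring H displaced by substituents)
  + OH → O:1 H:1
  + OH → O:1 H:1
Element totals:
  C: 6
  H: 6
  O: 2
Molecular formula: C6H6O2.
  M = 6(12.011) + 6(1.008) + 2(15.999)
    = 72.066 + 6.048 + 31.998 = 110.112

110.11 g/mol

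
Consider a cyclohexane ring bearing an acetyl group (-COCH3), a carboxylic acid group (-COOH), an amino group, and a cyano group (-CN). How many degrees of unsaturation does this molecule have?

5

Atom tally by fragment:
  cyclohexane ring core → C:6 H:12
  (− 4 ring H displaced by substituents)
  + COCH3 → C:2 H:3 O:1
  + COOH → C:1 H:1 O:2
  + NH2 → N:1 H:2
  + CN → C:1 N:1
Element totals:
  C: 10
  H: 14
  N: 2
  O: 3
Molecular formula: C10H14N2O3.
DoU = (2C + 2 + N − H − X) / 2 = (2·10 + 2 + 2 − 14 − 0) / 2 = 5.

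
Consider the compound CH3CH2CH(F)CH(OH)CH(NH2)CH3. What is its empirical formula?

C6H14FNO

Atom tally by fragment:
  CH3 → C:1 H:3
  CH2 → C:1 H:2
  CH(F) → C:1 H:1 F:1
  CH(OH) → C:1 H:2 O:1
  CH(NH2) → C:1 H:3 N:1
  CH3 → C:1 H:3
Element totals:
  C: 6
  H: 14
  F: 1
  N: 1
  O: 1
Molecular formula: C6H14FNO.
gcd of subscripts (6, 1, 14, 1, 1) = 1, so the empirical formula equals the molecular formula.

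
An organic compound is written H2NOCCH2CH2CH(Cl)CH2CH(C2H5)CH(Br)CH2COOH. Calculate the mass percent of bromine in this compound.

Atom tally by fragment:
  H2NOCCH2 → C:2 H:4 O:1 N:1
  CH2 → C:1 H:2
  CH(Cl) → C:1 H:1 Cl:1
  CH2 → C:1 H:2
  CH(C2H5) → C:3 H:6
  CH(Br) → C:1 H:1 Br:1
  CH2COOH → C:2 H:3 O:2
Element totals:
  C: 11
  H: 19
  Br: 1
  Cl: 1
  N: 1
  O: 3
Molecular formula: C11H19BrClNO3.
Molar mass = 328.631 g/mol.
Mass from Br: 1 × 79.904 = 79.904 g/mol.
%Br = 79.904 / 328.631 × 100 = 24.31%.

24.31%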